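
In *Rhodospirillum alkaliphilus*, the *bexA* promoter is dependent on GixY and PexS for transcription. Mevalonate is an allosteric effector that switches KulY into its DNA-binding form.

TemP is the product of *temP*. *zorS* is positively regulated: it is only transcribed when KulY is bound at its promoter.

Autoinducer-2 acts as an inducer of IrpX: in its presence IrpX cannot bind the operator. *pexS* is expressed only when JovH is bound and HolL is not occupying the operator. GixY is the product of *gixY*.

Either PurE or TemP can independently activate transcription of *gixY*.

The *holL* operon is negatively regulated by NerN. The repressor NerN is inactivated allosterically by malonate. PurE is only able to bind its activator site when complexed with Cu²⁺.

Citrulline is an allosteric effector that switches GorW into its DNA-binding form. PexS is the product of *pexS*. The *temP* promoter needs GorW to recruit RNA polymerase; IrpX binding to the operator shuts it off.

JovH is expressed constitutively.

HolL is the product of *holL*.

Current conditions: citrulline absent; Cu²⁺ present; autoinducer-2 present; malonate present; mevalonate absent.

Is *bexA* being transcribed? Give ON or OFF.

Cu²⁺ is present, so PurE is active.
Autoinducer-2 is present, so IrpX is inactive.
Citrulline is absent, so GorW is inactive.
Required activator GorW is absent, so *temP* is not transcribed.
So TemP is not produced.
Activator PurE is present, so *gixY* is transcribed.
So GixY is produced and active.
JovH is produced constitutively and is active.
Malonate is present, so NerN is inactive.
With no repressor bound, *holL* is transcribed.
So HolL is produced and active.
With repressor HolL bound, *pexS* is not transcribed.
So PexS is not produced.
Required activator PexS is absent, so *bexA* is not transcribed.

OFF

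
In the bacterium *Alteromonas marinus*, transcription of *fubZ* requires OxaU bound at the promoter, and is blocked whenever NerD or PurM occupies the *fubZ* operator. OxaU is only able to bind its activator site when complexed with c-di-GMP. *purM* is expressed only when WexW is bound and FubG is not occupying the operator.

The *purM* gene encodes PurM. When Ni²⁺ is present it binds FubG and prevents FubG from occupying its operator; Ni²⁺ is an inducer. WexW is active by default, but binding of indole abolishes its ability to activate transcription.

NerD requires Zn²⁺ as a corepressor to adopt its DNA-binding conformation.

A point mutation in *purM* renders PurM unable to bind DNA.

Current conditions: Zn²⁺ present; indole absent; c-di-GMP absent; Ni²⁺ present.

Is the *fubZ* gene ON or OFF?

Zn²⁺ is present, so NerD is active.
c-di-GMP is absent, so OxaU is inactive.
PurM is non-functional in this strain, so it has no effect.
With repressor NerD bound, *fubZ* is not transcribed.

OFF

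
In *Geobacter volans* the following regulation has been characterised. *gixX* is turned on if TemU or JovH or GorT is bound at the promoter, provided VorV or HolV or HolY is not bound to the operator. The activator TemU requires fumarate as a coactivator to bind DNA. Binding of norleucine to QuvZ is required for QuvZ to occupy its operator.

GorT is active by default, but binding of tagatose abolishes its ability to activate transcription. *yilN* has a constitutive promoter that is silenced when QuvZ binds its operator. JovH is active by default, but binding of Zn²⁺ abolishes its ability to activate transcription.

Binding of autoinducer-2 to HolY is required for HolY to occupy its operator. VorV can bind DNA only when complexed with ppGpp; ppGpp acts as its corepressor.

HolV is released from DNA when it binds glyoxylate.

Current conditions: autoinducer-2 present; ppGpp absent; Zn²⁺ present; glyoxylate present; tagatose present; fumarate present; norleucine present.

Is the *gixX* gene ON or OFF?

Fumarate is present, so TemU is active.
Zn²⁺ is present, so JovH is inactive.
ppGpp is absent, so VorV is inactive.
Tagatose is present, so GorT is inactive.
Glyoxylate is present, so HolV is inactive.
Autoinducer-2 is present, so HolY is active.
With repressor HolY bound, *gixX* is not transcribed.

OFF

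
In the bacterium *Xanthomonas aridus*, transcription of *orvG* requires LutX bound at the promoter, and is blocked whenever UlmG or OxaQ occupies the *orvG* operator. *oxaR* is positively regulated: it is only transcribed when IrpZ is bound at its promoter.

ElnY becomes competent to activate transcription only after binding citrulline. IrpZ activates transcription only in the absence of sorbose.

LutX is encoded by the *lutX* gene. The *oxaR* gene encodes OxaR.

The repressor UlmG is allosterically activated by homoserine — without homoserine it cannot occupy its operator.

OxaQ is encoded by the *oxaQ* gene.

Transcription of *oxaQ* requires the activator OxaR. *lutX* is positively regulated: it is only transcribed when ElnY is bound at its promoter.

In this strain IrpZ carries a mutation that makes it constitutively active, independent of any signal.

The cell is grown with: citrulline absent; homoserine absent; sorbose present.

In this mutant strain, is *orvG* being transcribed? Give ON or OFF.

Homoserine is absent, so UlmG is inactive.
IrpZ is constitutively active in this strain.
No repressor is bound and IrpZ is active, so *oxaR* is transcribed.
So OxaR is produced and active.
No repressor is bound and OxaR is active, so *oxaQ* is transcribed.
So OxaQ is produced and active.
Citrulline is absent, so ElnY is inactive.
Required activator ElnY is absent, so *lutX* is not transcribed.
So LutX is not produced.
With repressor OxaQ bound, *orvG* is not transcribed.

OFF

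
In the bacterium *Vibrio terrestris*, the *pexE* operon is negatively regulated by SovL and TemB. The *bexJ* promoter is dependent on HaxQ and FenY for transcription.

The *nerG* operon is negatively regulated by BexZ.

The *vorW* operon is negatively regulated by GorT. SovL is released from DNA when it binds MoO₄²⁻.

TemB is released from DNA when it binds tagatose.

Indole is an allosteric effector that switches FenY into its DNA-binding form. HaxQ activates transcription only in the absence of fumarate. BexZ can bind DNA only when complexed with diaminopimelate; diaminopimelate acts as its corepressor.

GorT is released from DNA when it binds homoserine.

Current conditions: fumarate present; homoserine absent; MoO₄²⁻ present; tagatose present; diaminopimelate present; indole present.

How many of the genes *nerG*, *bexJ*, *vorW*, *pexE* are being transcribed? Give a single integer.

Diaminopimelate is present, so BexZ is active.
With repressor BexZ bound, *nerG* is not transcribed.
→ *nerG* is OFF.
Fumarate is present, so HaxQ is inactive.
Indole is present, so FenY is active.
Required activator HaxQ is absent, so *bexJ* is not transcribed.
→ *bexJ* is OFF.
Homoserine is absent, so GorT is active.
With repressor GorT bound, *vorW* is not transcribed.
→ *vorW* is OFF.
MoO₄²⁻ is present, so SovL is inactive.
Tagatose is present, so TemB is inactive.
With no repressor bound, *pexE* is transcribed.
→ *pexE* is ON.
1 of the 4 genes is transcribed.

1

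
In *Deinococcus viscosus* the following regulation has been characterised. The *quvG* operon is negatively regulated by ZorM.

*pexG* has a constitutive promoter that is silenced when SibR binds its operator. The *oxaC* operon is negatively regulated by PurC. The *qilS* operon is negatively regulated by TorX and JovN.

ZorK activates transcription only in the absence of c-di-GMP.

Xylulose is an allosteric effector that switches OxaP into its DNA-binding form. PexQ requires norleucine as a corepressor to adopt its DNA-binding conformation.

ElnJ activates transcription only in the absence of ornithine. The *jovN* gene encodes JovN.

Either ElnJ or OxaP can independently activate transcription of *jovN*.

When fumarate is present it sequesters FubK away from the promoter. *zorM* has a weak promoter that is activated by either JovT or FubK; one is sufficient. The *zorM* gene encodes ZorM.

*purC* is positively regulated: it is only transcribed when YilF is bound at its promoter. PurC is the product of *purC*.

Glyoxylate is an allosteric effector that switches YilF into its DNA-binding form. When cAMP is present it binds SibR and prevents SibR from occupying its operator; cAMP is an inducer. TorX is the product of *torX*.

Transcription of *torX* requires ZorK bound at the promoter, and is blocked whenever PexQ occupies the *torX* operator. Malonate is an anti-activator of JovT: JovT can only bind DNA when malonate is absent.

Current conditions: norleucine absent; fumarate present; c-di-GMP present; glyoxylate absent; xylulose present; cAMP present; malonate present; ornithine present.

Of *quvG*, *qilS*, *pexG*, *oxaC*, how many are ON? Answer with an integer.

Malonate is present, so JovT is inactive.
Fumarate is present, so FubK is inactive.
No activator is available at the *zorM* promoter, so *zorM* is not transcribed.
So ZorM is not produced.
With no repressor bound, *quvG* is transcribed.
→ *quvG* is ON.
Norleucine is absent, so PexQ is inactive.
c-di-GMP is present, so ZorK is inactive.
Required activator ZorK is absent, so *torX* is not transcribed.
So TorX is not produced.
Ornithine is present, so ElnJ is inactive.
Xylulose is present, so OxaP is active.
Activator OxaP is present, so *jovN* is transcribed.
So JovN is produced and active.
With repressor JovN bound, *qilS* is not transcribed.
→ *qilS* is OFF.
cAMP is present, so SibR is inactive.
With no repressor bound, *pexG* is transcribed.
→ *pexG* is ON.
Glyoxylate is absent, so YilF is inactive.
Required activator YilF is absent, so *purC* is not transcribed.
So PurC is not produced.
With no repressor bound, *oxaC* is transcribed.
→ *oxaC* is ON.
3 of the 4 genes are transcribed.

3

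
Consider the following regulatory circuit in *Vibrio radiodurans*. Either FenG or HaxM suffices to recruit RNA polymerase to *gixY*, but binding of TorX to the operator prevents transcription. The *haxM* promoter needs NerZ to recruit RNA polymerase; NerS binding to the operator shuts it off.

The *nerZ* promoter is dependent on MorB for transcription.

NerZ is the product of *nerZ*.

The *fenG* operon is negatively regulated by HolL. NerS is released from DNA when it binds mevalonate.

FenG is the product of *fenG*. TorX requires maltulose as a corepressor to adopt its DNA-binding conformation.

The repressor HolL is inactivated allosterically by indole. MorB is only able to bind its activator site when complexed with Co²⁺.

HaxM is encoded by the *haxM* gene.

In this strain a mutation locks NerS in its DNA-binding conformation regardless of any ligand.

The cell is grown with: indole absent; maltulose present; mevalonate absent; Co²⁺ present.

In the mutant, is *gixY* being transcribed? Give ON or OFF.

Indole is absent, so HolL is active.
With repressor HolL bound, *fenG* is not transcribed.
So FenG is not produced.
NerS is constitutively active in this strain.
Co²⁺ is present, so MorB is active.
No repressor is bound and MorB is active, so *nerZ* is transcribed.
So NerZ is produced and active.
With repressor NerS bound, *haxM* is not transcribed.
So HaxM is not produced.
Maltulose is present, so TorX is active.
With repressor TorX bound, *gixY* is not transcribed.

OFF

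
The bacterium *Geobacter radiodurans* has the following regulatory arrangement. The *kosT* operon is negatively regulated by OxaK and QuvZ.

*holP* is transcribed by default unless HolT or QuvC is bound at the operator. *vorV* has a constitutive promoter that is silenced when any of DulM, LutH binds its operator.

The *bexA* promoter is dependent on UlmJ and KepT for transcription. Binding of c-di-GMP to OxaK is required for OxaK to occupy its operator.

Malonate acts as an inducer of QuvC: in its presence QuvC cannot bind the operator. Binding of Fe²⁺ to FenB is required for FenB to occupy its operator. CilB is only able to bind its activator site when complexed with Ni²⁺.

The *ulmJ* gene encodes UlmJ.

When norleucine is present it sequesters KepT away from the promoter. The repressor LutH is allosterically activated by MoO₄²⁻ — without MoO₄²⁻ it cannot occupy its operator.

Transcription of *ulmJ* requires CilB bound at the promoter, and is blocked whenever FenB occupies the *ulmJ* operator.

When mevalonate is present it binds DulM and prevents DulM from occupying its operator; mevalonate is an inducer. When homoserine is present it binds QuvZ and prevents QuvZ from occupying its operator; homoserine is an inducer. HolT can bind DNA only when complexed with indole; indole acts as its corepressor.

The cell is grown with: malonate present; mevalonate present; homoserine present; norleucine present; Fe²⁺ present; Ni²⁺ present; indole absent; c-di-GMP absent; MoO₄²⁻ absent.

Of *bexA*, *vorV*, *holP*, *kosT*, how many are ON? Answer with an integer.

Fe²⁺ is present, so FenB is active.
Ni²⁺ is present, so CilB is active.
With repressor FenB bound, *ulmJ* is not transcribed.
So UlmJ is not produced.
Norleucine is present, so KepT is inactive.
Required activator UlmJ is absent, so *bexA* is not transcribed.
→ *bexA* is OFF.
Mevalonate is present, so DulM is inactive.
MoO₄²⁻ is absent, so LutH is inactive.
With no repressor bound, *vorV* is transcribed.
→ *vorV* is ON.
Indole is absent, so HolT is inactive.
Malonate is present, so QuvC is inactive.
With no repressor bound, *holP* is transcribed.
→ *holP* is ON.
c-di-GMP is absent, so OxaK is inactive.
Homoserine is present, so QuvZ is inactive.
With no repressor bound, *kosT* is transcribed.
→ *kosT* is ON.
3 of the 4 genes are transcribed.

3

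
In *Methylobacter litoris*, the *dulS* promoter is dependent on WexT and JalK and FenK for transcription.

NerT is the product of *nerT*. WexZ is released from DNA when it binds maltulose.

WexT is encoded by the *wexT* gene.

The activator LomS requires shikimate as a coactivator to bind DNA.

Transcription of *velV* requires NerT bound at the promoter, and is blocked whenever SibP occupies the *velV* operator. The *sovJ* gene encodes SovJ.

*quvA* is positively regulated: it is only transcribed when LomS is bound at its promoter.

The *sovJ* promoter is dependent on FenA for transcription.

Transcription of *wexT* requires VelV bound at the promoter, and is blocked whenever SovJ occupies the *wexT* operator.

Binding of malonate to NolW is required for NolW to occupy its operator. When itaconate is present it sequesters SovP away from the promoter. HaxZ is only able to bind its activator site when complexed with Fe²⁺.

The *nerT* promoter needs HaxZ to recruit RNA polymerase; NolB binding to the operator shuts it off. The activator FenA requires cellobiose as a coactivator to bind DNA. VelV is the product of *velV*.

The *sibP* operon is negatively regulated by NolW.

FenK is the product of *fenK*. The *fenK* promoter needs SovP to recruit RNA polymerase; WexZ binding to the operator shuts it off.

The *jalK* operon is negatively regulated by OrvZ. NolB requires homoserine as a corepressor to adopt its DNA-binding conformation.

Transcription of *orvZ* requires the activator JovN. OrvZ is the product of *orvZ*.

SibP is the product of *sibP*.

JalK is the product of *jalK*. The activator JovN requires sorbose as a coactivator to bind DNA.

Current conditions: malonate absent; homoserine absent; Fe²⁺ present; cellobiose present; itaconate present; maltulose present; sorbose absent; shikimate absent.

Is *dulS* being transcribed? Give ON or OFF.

Cellobiose is present, so FenA is active.
No repressor is bound and FenA is active, so *sovJ* is transcribed.
So SovJ is produced and active.
Fe²⁺ is present, so HaxZ is active.
Homoserine is absent, so NolB is inactive.
No repressor is bound and HaxZ is active, so *nerT* is transcribed.
So NerT is produced and active.
Malonate is absent, so NolW is inactive.
With no repressor bound, *sibP* is transcribed.
So SibP is produced and active.
With repressor SibP bound, *velV* is not transcribed.
So VelV is not produced.
With repressor SovJ bound, *wexT* is not transcribed.
So WexT is not produced.
Sorbose is absent, so JovN is inactive.
Required activator JovN is absent, so *orvZ* is not transcribed.
So OrvZ is not produced.
With no repressor bound, *jalK* is transcribed.
So JalK is produced and active.
Itaconate is present, so SovP is inactive.
Maltulose is present, so WexZ is inactive.
Required activator SovP is absent, so *fenK* is not transcribed.
So FenK is not produced.
Required activator WexT is absent, so *dulS* is not transcribed.

OFF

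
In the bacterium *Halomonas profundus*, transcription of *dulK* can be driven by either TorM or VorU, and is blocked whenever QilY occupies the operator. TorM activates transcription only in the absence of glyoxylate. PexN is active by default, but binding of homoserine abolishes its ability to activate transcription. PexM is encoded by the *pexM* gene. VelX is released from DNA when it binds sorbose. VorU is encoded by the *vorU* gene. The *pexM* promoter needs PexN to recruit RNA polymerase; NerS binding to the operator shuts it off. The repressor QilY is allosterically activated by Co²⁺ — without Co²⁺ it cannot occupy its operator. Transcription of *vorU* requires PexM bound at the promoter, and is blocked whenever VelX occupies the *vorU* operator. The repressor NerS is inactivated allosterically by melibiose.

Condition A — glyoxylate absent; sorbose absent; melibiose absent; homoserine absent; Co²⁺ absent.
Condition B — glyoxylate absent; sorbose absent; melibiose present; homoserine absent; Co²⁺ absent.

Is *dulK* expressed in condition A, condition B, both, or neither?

both

Condition A:
Glyoxylate is absent, so TorM is active.
Sorbose is absent, so VelX is active.
Melibiose is absent, so NerS is active.
Homoserine is absent, so PexN is active.
With repressor NerS bound, *pexM* is not transcribed.
So PexM is not produced.
With repressor VelX bound, *vorU* is not transcribed.
So VorU is not produced.
Co²⁺ is absent, so QilY is inactive.
Activator TorM is present, so *dulK* is transcribed.
→ *dulK* is ON in A.
Condition B:
Glyoxylate is absent, so TorM is active.
Sorbose is absent, so VelX is active.
Melibiose is present, so NerS is inactive.
Homoserine is absent, so PexN is active.
No repressor is bound and PexN is active, so *pexM* is transcribed.
So PexM is produced and active.
With repressor VelX bound, *vorU* is not transcribed.
So VorU is not produced.
Co²⁺ is absent, so QilY is inactive.
Activator TorM is present, so *dulK* is transcribed.
→ *dulK* is ON in B.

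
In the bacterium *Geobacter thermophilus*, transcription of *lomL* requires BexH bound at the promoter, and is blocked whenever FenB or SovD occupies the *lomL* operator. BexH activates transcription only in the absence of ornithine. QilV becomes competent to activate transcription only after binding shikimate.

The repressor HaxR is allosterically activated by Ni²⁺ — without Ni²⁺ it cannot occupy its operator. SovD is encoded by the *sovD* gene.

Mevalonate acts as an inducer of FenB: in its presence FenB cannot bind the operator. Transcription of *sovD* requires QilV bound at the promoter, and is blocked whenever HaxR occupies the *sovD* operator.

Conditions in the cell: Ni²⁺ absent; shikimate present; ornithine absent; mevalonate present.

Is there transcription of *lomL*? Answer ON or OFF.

OFF

Mevalonate is present, so FenB is inactive.
Ni²⁺ is absent, so HaxR is inactive.
Shikimate is present, so QilV is active.
No repressor is bound and QilV is active, so *sovD* is transcribed.
So SovD is produced and active.
Ornithine is absent, so BexH is active.
With repressor SovD bound, *lomL* is not transcribed.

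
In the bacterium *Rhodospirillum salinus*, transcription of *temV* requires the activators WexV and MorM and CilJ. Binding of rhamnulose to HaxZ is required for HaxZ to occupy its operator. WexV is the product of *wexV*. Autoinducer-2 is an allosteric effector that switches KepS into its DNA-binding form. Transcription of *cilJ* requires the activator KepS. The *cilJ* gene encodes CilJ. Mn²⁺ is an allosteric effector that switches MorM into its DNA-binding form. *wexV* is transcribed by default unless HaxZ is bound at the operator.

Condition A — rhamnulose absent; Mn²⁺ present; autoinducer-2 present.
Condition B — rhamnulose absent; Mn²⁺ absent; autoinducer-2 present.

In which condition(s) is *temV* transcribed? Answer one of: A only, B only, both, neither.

Condition A:
Rhamnulose is absent, so HaxZ is inactive.
With no repressor bound, *wexV* is transcribed.
So WexV is produced and active.
Mn²⁺ is present, so MorM is active.
Autoinducer-2 is present, so KepS is active.
No repressor is bound and KepS is active, so *cilJ* is transcribed.
So CilJ is produced and active.
No repressor is bound and WexV and MorM and CilJ are active, so *temV* is transcribed.
→ *temV* is ON in A.
Condition B:
Rhamnulose is absent, so HaxZ is inactive.
With no repressor bound, *wexV* is transcribed.
So WexV is produced and active.
Mn²⁺ is absent, so MorM is inactive.
Autoinducer-2 is present, so KepS is active.
No repressor is bound and KepS is active, so *cilJ* is transcribed.
So CilJ is produced and active.
Required activator MorM is absent, so *temV* is not transcribed.
→ *temV* is OFF in B.

A only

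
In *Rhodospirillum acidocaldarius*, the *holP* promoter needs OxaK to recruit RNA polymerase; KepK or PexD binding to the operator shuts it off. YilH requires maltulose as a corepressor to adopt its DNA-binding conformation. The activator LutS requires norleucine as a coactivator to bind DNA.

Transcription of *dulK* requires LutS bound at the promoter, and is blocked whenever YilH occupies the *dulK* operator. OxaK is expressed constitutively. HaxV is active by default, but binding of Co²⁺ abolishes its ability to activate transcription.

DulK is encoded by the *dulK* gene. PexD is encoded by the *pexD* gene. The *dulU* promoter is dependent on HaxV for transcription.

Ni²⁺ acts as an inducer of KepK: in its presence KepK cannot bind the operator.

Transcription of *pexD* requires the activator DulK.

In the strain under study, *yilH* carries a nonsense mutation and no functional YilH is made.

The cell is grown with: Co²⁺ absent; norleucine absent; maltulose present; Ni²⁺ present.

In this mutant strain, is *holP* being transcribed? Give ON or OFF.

ON

OxaK is produced constitutively and is active.
Ni²⁺ is present, so KepK is inactive.
YilH is non-functional in this strain, so it has no effect.
Norleucine is absent, so LutS is inactive.
Required activator LutS is absent, so *dulK* is not transcribed.
So DulK is not produced.
Required activator DulK is absent, so *pexD* is not transcribed.
So PexD is not produced.
No repressor is bound and OxaK is active, so *holP* is transcribed.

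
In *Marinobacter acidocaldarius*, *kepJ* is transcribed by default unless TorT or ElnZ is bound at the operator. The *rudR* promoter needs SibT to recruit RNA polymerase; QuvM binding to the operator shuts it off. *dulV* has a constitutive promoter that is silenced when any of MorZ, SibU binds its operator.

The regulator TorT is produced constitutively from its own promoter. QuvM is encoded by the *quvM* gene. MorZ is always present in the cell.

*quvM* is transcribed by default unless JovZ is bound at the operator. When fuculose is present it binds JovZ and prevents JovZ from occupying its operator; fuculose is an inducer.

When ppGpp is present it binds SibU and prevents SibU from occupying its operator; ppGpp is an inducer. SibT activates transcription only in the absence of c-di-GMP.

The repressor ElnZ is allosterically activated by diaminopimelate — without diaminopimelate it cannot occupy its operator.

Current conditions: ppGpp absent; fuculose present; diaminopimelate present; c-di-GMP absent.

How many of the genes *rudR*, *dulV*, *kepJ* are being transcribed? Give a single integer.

0

Fuculose is present, so JovZ is inactive.
With no repressor bound, *quvM* is transcribed.
So QuvM is produced and active.
c-di-GMP is absent, so SibT is active.
With repressor QuvM bound, *rudR* is not transcribed.
→ *rudR* is OFF.
MorZ is produced constitutively and is active.
ppGpp is absent, so SibU is active.
With repressor MorZ bound, *dulV* is not transcribed.
→ *dulV* is OFF.
TorT is produced constitutively and is active.
Diaminopimelate is present, so ElnZ is active.
With repressor TorT bound, *kepJ* is not transcribed.
→ *kepJ* is OFF.
0 of the 3 genes are transcribed.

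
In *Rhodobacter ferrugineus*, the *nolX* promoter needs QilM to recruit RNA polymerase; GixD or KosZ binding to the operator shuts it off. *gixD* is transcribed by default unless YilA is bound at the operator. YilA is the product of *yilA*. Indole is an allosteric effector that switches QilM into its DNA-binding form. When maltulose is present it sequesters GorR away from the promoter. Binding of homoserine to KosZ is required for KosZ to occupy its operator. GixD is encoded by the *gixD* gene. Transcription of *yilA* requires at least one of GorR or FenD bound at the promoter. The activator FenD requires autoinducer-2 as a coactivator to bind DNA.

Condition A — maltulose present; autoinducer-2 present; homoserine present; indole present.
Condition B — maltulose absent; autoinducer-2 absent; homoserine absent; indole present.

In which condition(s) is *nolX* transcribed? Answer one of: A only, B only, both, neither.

Condition A:
Maltulose is present, so GorR is inactive.
Autoinducer-2 is present, so FenD is active.
Activator FenD is present, so *yilA* is transcribed.
So YilA is produced and active.
With repressor YilA bound, *gixD* is not transcribed.
So GixD is not produced.
Homoserine is present, so KosZ is active.
Indole is present, so QilM is active.
With repressor KosZ bound, *nolX* is not transcribed.
→ *nolX* is OFF in A.
Condition B:
Maltulose is absent, so GorR is active.
Autoinducer-2 is absent, so FenD is inactive.
Activator GorR is present, so *yilA* is transcribed.
So YilA is produced and active.
With repressor YilA bound, *gixD* is not transcribed.
So GixD is not produced.
Homoserine is absent, so KosZ is inactive.
Indole is present, so QilM is active.
No repressor is bound and QilM is active, so *nolX* is transcribed.
→ *nolX* is ON in B.

B only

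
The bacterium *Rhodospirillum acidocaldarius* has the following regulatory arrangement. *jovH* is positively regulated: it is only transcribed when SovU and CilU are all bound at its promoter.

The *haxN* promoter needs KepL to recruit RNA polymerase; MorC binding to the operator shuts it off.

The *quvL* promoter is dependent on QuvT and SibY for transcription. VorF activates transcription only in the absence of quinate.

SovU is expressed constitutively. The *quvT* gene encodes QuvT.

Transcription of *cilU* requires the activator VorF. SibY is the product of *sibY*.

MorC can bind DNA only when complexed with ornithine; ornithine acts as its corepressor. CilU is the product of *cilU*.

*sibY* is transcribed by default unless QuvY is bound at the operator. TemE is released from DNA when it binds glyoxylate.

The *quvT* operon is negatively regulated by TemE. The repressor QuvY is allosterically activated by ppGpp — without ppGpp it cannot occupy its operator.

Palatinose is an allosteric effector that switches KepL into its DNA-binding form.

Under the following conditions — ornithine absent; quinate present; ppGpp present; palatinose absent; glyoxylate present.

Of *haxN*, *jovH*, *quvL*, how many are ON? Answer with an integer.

Ornithine is absent, so MorC is inactive.
Palatinose is absent, so KepL is inactive.
Required activator KepL is absent, so *haxN* is not transcribed.
→ *haxN* is OFF.
SovU is produced constitutively and is active.
Quinate is present, so VorF is inactive.
Required activator VorF is absent, so *cilU* is not transcribed.
So CilU is not produced.
Required activator CilU is absent, so *jovH* is not transcribed.
→ *jovH* is OFF.
Glyoxylate is present, so TemE is inactive.
With no repressor bound, *quvT* is transcribed.
So QuvT is produced and active.
ppGpp is present, so QuvY is active.
With repressor QuvY bound, *sibY* is not transcribed.
So SibY is not produced.
Required activator SibY is absent, so *quvL* is not transcribed.
→ *quvL* is OFF.
0 of the 3 genes are transcribed.

0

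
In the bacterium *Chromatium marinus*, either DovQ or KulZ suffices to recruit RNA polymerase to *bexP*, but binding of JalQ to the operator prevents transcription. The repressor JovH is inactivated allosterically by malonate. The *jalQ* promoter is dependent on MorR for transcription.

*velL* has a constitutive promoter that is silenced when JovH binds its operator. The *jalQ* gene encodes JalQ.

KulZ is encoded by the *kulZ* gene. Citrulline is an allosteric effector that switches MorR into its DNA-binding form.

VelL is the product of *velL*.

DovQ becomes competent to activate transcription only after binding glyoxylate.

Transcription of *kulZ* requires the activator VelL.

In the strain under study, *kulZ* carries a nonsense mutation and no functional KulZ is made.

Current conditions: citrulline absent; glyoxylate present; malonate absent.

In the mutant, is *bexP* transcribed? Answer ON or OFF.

ON

Glyoxylate is present, so DovQ is active.
KulZ is non-functional in this strain, so it has no effect.
Citrulline is absent, so MorR is inactive.
Required activator MorR is absent, so *jalQ* is not transcribed.
So JalQ is not produced.
Activator DovQ is present, so *bexP* is transcribed.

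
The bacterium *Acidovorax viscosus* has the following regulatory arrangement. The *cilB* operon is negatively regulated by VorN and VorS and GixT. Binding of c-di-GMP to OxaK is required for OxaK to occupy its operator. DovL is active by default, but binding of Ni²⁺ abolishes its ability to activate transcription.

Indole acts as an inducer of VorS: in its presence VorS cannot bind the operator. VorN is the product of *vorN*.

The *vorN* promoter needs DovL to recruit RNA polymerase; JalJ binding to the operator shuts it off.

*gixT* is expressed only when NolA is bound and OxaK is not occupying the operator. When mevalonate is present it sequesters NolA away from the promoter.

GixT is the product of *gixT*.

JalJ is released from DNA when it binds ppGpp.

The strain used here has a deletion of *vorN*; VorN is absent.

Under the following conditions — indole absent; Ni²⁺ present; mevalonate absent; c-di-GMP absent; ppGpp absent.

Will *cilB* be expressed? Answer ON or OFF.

VorN is non-functional in this strain, so it has no effect.
Indole is absent, so VorS is active.
c-di-GMP is absent, so OxaK is inactive.
Mevalonate is absent, so NolA is active.
No repressor is bound and NolA is active, so *gixT* is transcribed.
So GixT is produced and active.
With repressor VorS bound, *cilB* is not transcribed.

OFF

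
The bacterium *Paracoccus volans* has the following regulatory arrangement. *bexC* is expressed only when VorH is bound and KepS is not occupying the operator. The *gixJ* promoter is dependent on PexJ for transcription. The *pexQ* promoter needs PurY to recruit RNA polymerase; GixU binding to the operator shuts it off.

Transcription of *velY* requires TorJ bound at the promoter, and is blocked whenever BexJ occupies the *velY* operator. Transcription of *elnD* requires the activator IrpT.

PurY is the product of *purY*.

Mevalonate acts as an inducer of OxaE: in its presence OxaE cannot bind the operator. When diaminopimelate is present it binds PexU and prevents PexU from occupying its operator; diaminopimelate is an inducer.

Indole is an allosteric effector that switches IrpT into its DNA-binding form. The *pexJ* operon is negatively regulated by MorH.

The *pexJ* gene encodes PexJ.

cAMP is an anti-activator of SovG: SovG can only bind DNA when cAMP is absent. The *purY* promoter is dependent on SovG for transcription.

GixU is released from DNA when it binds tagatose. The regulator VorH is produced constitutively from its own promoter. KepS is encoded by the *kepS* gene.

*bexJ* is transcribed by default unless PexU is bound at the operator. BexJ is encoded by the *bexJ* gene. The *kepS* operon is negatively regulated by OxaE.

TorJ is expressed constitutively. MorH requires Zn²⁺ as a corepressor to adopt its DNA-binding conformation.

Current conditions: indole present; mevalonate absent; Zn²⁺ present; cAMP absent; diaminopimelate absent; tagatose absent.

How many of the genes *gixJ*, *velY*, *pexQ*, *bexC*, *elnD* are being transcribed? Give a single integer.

Zn²⁺ is present, so MorH is active.
With repressor MorH bound, *pexJ* is not transcribed.
So PexJ is not produced.
Required activator PexJ is absent, so *gixJ* is not transcribed.
→ *gixJ* is OFF.
TorJ is produced constitutively and is active.
Diaminopimelate is absent, so PexU is active.
With repressor PexU bound, *bexJ* is not transcribed.
So BexJ is not produced.
No repressor is bound and TorJ is active, so *velY* is transcribed.
→ *velY* is ON.
Tagatose is absent, so GixU is active.
cAMP is absent, so SovG is active.
No repressor is bound and SovG is active, so *purY* is transcribed.
So PurY is produced and active.
With repressor GixU bound, *pexQ* is not transcribed.
→ *pexQ* is OFF.
VorH is produced constitutively and is active.
Mevalonate is absent, so OxaE is active.
With repressor OxaE bound, *kepS* is not transcribed.
So KepS is not produced.
No repressor is bound and VorH is active, so *bexC* is transcribed.
→ *bexC* is ON.
Indole is present, so IrpT is active.
No repressor is bound and IrpT is active, so *elnD* is transcribed.
→ *elnD* is ON.
3 of the 5 genes are transcribed.

3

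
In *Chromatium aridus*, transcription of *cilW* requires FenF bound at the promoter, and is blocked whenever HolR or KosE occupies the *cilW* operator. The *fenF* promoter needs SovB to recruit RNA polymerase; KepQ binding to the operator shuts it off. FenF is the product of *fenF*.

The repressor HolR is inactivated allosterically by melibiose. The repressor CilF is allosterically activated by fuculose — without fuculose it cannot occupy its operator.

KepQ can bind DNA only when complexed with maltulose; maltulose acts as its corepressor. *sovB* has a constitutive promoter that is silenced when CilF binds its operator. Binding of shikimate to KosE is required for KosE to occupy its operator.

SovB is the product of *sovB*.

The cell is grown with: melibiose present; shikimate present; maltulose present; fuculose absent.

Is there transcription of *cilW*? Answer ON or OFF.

OFF

Fuculose is absent, so CilF is inactive.
With no repressor bound, *sovB* is transcribed.
So SovB is produced and active.
Maltulose is present, so KepQ is active.
With repressor KepQ bound, *fenF* is not transcribed.
So FenF is not produced.
Melibiose is present, so HolR is inactive.
Shikimate is present, so KosE is active.
With repressor KosE bound, *cilW* is not transcribed.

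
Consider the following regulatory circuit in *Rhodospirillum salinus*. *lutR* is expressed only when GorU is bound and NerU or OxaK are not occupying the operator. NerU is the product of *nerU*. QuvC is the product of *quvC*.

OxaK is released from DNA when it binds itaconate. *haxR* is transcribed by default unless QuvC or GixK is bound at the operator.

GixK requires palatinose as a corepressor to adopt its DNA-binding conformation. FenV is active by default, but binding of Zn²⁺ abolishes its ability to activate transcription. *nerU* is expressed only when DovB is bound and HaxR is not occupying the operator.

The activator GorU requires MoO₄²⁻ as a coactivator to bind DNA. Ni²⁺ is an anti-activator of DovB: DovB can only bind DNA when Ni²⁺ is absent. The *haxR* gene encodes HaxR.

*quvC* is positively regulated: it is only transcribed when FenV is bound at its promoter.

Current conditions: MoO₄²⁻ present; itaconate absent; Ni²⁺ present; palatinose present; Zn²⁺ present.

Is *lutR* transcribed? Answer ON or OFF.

MoO₄²⁻ is present, so GorU is active.
Ni²⁺ is present, so DovB is inactive.
Zn²⁺ is present, so FenV is inactive.
Required activator FenV is absent, so *quvC* is not transcribed.
So QuvC is not produced.
Palatinose is present, so GixK is active.
With repressor GixK bound, *haxR* is not transcribed.
So HaxR is not produced.
Required activator DovB is absent, so *nerU* is not transcribed.
So NerU is not produced.
Itaconate is absent, so OxaK is active.
With repressor OxaK bound, *lutR* is not transcribed.

OFF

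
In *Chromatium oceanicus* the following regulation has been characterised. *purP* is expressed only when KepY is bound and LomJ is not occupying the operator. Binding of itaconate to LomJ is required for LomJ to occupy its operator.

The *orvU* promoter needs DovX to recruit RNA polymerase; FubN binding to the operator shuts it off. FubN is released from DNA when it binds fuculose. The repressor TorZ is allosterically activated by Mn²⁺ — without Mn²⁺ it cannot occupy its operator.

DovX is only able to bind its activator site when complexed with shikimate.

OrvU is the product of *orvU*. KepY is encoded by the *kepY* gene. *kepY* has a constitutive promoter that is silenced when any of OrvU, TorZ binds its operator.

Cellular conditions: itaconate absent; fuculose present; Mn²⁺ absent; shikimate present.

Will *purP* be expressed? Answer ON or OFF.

OFF

Itaconate is absent, so LomJ is inactive.
Shikimate is present, so DovX is active.
Fuculose is present, so FubN is inactive.
No repressor is bound and DovX is active, so *orvU* is transcribed.
So OrvU is produced and active.
Mn²⁺ is absent, so TorZ is inactive.
With repressor OrvU bound, *kepY* is not transcribed.
So KepY is not produced.
Required activator KepY is absent, so *purP* is not transcribed.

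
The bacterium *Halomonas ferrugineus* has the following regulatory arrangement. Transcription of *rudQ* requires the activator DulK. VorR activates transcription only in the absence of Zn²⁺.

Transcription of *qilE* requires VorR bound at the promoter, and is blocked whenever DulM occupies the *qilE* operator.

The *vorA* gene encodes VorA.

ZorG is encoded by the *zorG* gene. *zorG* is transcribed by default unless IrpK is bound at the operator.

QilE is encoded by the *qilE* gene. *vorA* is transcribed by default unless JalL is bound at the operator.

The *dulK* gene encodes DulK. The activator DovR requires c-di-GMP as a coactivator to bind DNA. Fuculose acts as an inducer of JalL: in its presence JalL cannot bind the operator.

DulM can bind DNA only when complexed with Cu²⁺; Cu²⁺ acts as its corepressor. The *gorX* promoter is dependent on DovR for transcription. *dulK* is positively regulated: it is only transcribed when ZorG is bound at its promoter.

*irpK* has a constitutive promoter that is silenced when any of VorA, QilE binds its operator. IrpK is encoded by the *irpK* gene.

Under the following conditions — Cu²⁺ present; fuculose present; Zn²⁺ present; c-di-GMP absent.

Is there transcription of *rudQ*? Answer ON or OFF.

ON

Fuculose is present, so JalL is inactive.
With no repressor bound, *vorA* is transcribed.
So VorA is produced and active.
Cu²⁺ is present, so DulM is active.
Zn²⁺ is present, so VorR is inactive.
With repressor DulM bound, *qilE* is not transcribed.
So QilE is not produced.
With repressor VorA bound, *irpK* is not transcribed.
So IrpK is not produced.
With no repressor bound, *zorG* is transcribed.
So ZorG is produced and active.
No repressor is bound and ZorG is active, so *dulK* is transcribed.
So DulK is produced and active.
No repressor is bound and DulK is active, so *rudQ* is transcribed.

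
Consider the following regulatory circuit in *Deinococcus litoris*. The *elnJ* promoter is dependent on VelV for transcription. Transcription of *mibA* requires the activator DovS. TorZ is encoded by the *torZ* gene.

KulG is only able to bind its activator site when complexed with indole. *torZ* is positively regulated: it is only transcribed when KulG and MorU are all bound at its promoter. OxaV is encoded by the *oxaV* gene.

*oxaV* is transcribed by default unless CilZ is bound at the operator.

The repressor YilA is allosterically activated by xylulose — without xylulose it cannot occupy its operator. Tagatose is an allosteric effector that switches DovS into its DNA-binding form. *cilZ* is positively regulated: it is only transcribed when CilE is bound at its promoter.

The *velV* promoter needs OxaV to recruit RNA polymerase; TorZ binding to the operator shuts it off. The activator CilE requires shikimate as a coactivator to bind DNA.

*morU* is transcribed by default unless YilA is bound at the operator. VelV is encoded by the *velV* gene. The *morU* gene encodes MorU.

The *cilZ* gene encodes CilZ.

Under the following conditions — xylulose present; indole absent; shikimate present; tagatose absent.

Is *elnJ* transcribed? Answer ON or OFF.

Shikimate is present, so CilE is active.
No repressor is bound and CilE is active, so *cilZ* is transcribed.
So CilZ is produced and active.
With repressor CilZ bound, *oxaV* is not transcribed.
So OxaV is not produced.
Indole is absent, so KulG is inactive.
Xylulose is present, so YilA is active.
With repressor YilA bound, *morU* is not transcribed.
So MorU is not produced.
Required activator KulG is absent, so *torZ* is not transcribed.
So TorZ is not produced.
Required activator OxaV is absent, so *velV* is not transcribed.
So VelV is not produced.
Required activator VelV is absent, so *elnJ* is not transcribed.

OFF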